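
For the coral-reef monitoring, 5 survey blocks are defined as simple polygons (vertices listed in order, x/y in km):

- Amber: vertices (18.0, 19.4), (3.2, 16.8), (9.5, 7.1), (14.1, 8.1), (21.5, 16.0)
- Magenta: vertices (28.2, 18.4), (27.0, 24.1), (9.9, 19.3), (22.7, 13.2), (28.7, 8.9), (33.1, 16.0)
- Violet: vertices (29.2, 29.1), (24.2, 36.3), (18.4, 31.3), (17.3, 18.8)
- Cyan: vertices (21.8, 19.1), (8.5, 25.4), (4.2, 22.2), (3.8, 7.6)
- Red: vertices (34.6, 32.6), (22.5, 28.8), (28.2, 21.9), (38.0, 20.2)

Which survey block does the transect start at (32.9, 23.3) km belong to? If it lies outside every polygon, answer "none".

Red

Cast a ray rightward from (32.9, 23.3). For each polygon, the edges (by vertex number in listed order) whose endpoints lie on opposite sides of y = 23.3, where each meets that height, and whether that is right or left of the point:
Amber: no edge straddles that height → 0 crossings.
Magenta: 1–2 at x≈27.17 (left), 2–3 at x≈24.15 (left) → 0 crossings.
Violet: 3–4 at x≈17.70 (left), 4–1 at x≈22.50 (left) → 0 crossings.
Cyan: 1–2 at x≈12.93 (left), 2–3 at x≈5.68 (left) → 0 crossings.
Red: 2–3 at x≈27.04 (left), 4–1 at x≈37.15 (right) → 1 crossing.
Only Red has an odd count, so the point is inside Red.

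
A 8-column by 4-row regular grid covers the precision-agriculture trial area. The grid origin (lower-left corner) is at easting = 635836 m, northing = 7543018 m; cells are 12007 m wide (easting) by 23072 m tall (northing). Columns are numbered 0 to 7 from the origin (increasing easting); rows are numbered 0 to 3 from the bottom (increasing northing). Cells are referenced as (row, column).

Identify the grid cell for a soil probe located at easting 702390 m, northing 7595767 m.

(2, 5)

Column index: ⌊(702390 − 635836) / 12007⌋ = ⌊5.543⌋ = 5
Row offset from origin: ⌊(7595767 − 7543018) / 23072⌋ = ⌊2.286⌋ = 2 → row 2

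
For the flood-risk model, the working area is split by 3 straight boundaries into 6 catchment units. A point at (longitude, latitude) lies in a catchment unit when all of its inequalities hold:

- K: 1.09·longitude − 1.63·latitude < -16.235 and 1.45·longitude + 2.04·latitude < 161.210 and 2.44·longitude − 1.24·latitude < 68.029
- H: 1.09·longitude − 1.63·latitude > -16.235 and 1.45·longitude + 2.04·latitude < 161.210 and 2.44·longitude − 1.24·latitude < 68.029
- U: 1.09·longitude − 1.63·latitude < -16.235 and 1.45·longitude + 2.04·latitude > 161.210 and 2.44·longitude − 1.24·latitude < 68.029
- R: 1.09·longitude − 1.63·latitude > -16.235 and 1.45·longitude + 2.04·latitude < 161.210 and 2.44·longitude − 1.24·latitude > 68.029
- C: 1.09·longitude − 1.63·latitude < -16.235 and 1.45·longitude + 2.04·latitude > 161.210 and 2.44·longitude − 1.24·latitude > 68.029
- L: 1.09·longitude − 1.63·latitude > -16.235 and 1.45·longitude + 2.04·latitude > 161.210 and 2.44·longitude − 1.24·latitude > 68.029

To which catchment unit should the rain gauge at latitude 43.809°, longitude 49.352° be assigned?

K

1.09·49.352 − 1.63·43.809 = -17.615, which is < -16.235
1.45·49.352 + 2.04·43.809 = 160.931, which is < 161.210
2.44·49.352 − 1.24·43.809 = 66.096, which is < 68.029
This sign pattern matches K.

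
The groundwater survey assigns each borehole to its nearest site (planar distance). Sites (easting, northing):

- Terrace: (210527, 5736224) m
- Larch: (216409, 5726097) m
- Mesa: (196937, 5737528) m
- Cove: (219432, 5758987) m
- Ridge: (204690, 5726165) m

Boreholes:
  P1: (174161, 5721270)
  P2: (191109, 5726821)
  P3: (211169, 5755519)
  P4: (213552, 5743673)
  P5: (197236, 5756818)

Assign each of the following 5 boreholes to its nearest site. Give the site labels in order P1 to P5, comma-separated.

Mesa, Mesa, Cove, Terrace, Mesa

P1 → Mesa (d²=783068740.00)
P2 → Mesa (d²=148605433.00)
P3 → Cove (d²=80304193.00)
P4 → Terrace (d²=64638226.00)
P5 → Mesa (d²=372193501.00)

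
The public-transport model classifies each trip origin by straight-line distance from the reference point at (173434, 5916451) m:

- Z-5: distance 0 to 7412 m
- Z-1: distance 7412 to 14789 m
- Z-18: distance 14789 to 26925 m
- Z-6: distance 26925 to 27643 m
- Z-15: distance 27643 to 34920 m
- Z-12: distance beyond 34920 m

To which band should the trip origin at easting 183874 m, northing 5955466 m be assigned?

Distance = √((183874−173434)² + (5955466−5916451)²) = √(108993600.000 + 1522170225.000) = 40387.669 m.
34920 ≤ 40387.669 < ∞ → Z-12.

Z-12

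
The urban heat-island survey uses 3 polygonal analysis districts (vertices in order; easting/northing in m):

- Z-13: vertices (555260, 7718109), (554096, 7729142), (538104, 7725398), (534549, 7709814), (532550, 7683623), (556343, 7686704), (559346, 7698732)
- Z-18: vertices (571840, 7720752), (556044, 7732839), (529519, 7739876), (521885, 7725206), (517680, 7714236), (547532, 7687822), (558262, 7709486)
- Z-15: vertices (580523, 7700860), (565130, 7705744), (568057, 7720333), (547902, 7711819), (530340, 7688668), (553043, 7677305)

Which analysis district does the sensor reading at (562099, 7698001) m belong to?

Z-15

Cast a ray rightward from (562099, 7698001). For each polygon, the edges (by vertex number in listed order) whose endpoints lie on opposite sides of northing = 7698001, where each meets that height, and whether that is right or left of the point:
Z-13: 4–5 at easting≈533647.4 (left), 6–7 at easting≈559163.5 (left) → 0 crossings.
Z-18: 5–6 at easting≈536028.1 (left), 6–7 at easting≈552573.6 (left) → 0 crossings.
Z-15: 4–5 at easting≈537419.9 (left), 6–1 at easting≈577187.6 (right) → 1 crossing.
Only Z-15 has an odd count, so the point is inside Z-15.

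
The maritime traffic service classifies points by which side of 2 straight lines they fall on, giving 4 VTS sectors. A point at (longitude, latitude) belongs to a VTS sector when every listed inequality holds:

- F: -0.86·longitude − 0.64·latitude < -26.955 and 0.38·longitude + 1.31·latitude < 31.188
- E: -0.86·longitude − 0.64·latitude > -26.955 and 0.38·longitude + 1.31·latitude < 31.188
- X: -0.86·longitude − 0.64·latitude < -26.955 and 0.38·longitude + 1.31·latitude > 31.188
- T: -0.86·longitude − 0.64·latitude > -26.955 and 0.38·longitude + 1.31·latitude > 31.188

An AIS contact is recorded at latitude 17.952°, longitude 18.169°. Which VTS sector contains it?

F

-0.86·18.169 − 0.64·17.952 = -27.115, which is < -26.955
0.38·18.169 + 1.31·17.952 = 30.421, which is < 31.188
This sign pattern matches F.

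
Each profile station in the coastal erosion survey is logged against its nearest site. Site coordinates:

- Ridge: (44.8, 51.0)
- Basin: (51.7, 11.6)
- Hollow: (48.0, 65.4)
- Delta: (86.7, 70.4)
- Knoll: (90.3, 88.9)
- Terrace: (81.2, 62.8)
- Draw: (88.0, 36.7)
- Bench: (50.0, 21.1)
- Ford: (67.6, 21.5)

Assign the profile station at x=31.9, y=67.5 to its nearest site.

Hollow

Squared distances to each site:
Ridge: 438.660; Basin: 3516.850; Hollow: 263.620; Delta: 3011.450; Knoll: 3868.520; Terrace: 2452.580; Draw: 4095.850; Bench: 2480.570; Ford: 3390.490.
Minimum at Hollow.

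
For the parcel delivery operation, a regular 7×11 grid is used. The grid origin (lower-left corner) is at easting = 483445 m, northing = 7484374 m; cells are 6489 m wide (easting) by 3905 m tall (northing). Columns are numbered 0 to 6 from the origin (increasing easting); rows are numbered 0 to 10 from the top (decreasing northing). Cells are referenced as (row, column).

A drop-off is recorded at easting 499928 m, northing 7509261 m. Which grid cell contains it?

Column index: ⌊(499928 − 483445) / 6489⌋ = ⌊2.540⌋ = 2
Row offset from origin: ⌊(7509261 − 7484374) / 3905⌋ = ⌊6.373⌋ = 6 → row 4 (counted from top)

(4, 2)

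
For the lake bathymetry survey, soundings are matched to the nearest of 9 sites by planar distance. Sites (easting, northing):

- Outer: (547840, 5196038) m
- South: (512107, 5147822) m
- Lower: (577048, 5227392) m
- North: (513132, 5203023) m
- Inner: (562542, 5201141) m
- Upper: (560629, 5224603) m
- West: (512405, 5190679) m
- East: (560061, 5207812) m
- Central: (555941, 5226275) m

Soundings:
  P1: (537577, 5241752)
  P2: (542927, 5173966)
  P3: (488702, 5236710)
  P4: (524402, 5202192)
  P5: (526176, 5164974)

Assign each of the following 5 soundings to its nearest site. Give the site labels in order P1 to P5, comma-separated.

Central, Outer, North, North, South

P1 → Central (d²=576774025.00)
P2 → Outer (d²=511310753.00)
P3 → North (d²=1731638869.00)
P4 → North (d²=127703461.00)
P5 → South (d²=492127865.00)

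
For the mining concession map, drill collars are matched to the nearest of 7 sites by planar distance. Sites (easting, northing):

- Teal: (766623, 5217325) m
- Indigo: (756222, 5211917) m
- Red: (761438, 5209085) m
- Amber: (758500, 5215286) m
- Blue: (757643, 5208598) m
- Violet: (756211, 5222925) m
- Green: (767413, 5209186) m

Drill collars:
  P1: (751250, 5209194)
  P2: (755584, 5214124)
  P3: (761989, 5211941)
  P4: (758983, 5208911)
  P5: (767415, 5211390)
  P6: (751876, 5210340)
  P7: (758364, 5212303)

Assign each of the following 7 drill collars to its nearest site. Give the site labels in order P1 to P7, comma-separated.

Indigo, Indigo, Red, Blue, Green, Indigo, Indigo

P1 → Indigo (d²=32135513.00)
P2 → Indigo (d²=5277893.00)
P3 → Red (d²=8460337.00)
P4 → Blue (d²=1893569.00)
P5 → Green (d²=4857620.00)
P6 → Indigo (d²=21374645.00)
P7 → Indigo (d²=4737160.00)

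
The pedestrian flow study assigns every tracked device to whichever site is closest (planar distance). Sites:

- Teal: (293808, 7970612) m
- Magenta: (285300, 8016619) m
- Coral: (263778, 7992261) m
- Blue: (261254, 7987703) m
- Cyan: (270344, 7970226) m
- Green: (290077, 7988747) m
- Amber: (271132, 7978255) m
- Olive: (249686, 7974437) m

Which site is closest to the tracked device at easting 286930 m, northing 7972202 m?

Squared distances to each site:
Teal: 49834984.000; Magenta: 1975526789.000; Coral: 938378585.000; Blue: 899537977.000; Cyan: 278999972.000; Green: 283640634.000; Amber: 286215613.000; Olive: 1392110761.000.
Minimum at Teal.

Teal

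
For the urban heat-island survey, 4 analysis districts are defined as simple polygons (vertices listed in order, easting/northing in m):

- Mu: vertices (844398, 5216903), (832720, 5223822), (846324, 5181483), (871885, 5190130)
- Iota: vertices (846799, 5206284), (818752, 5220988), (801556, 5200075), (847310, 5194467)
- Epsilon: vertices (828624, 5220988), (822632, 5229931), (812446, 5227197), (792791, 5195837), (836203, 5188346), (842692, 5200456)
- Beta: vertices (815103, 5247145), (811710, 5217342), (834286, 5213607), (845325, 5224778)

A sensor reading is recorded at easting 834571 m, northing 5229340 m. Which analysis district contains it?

Beta

Cast a ray rightward from (834571, 5229340). For each polygon, the edges (by vertex number in listed order) whose endpoints lie on opposite sides of northing = 5229340, where each meets that height, and whether that is right or left of the point:
Mu: no edge straddles that height → 0 crossings.
Iota: no edge straddles that height → 0 crossings.
Epsilon: 1–2 at easting≈823028.0 (left), 2–3 at easting≈820430.1 (left) → 0 crossings.
Beta: 1–2 at easting≈813075.9 (left), 4–1 at easting≈839160.9 (right) → 1 crossing.
Only Beta has an odd count, so the point is inside Beta.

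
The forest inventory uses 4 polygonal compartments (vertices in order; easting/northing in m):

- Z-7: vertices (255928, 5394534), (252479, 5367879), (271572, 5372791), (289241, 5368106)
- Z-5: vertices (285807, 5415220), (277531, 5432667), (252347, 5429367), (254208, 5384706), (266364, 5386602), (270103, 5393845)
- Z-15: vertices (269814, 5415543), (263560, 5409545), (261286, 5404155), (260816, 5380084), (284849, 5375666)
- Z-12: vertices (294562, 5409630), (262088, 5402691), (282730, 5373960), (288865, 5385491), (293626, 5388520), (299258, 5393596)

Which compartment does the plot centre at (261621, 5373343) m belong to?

Z-7

Cast a ray rightward from (261621, 5373343). For each polygon, the edges (by vertex number in listed order) whose endpoints lie on opposite sides of northing = 5373343, where each meets that height, and whether that is right or left of the point:
Z-7: 1–2 at easting≈253186.0 (left), 4–1 at easting≈282639.7 (right) → 1 crossing.
Z-5: no edge straddles that height → 0 crossings.
Z-15: no edge straddles that height → 0 crossings.
Z-12: no edge straddles that height → 0 crossings.
Only Z-7 has an odd count, so the point is inside Z-7.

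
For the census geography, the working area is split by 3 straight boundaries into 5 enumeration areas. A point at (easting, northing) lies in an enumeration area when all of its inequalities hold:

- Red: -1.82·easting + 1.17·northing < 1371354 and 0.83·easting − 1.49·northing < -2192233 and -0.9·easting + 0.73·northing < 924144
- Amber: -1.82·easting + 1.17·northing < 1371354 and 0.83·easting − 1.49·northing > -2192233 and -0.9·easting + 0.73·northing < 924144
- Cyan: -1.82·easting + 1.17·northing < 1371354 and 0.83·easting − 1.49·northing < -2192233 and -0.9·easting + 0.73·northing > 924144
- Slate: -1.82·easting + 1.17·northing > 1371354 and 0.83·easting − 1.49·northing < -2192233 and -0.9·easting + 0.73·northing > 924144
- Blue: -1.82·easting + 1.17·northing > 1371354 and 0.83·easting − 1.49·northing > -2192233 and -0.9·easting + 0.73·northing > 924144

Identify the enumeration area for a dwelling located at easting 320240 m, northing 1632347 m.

-1.82·320240 + 1.17·1632347 = 1327009.190, which is < 1371354
0.83·320240 − 1.49·1632347 = -2166397.830, which is > -2192233
-0.9·320240 + 0.73·1632347 = 903397.310, which is < 924144
This sign pattern matches Amber.

Amber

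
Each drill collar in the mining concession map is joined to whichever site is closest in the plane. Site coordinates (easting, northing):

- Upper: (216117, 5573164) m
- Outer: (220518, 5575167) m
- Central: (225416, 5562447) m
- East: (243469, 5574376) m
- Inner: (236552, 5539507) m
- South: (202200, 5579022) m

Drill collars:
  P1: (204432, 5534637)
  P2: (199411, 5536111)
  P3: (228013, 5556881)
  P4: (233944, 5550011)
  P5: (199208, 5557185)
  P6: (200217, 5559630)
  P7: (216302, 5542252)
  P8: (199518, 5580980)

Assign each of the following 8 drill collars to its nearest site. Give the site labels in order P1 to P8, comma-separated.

Inner, Central, Central, Inner, South, South, Inner, South

P1 → Inner (d²=1055411300.00)
P2 → Central (d²=1369844921.00)
P3 → Central (d²=37724765.00)
P4 → Inner (d²=117135680.00)
P5 → South (d²=485806633.00)
P6 → South (d²=379981953.00)
P7 → Inner (d²=417597525.00)
P8 → South (d²=11026888.00)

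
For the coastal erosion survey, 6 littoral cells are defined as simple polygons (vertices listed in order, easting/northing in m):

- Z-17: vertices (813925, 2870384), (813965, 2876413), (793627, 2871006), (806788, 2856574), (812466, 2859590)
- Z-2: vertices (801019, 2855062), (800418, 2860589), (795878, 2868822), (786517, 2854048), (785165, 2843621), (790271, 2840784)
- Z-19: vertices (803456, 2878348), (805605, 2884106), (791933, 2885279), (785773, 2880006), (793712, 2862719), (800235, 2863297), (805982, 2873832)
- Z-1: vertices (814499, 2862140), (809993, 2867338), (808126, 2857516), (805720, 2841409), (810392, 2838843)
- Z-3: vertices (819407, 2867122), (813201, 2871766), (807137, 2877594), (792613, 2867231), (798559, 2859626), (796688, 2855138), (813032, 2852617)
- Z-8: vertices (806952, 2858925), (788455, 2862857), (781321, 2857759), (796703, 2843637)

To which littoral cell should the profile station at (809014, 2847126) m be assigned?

Cast a ray rightward from (809014, 2847126). For each polygon, the edges (by vertex number in listed order) whose endpoints lie on opposite sides of northing = 2847126, where each meets that height, and whether that is right or left of the point:
Z-17: no edge straddles that height → 0 crossings.
Z-2: 4–5 at easting≈785619.5 (left), 6–1 at easting≈795045.0 (left) → 0 crossings.
Z-19: no edge straddles that height → 0 crossings.
Z-1: 3–4 at easting≈806574.0 (left), 5–1 at easting≈811852.2 (right) → 1 crossing.
Z-3: no edge straddles that height → 0 crossings.
Z-8: 3–4 at easting≈792902.7 (left), 4–1 at easting≈799042.0 (left) → 0 crossings.
Only Z-1 has an odd count, so the point is inside Z-1.

Z-1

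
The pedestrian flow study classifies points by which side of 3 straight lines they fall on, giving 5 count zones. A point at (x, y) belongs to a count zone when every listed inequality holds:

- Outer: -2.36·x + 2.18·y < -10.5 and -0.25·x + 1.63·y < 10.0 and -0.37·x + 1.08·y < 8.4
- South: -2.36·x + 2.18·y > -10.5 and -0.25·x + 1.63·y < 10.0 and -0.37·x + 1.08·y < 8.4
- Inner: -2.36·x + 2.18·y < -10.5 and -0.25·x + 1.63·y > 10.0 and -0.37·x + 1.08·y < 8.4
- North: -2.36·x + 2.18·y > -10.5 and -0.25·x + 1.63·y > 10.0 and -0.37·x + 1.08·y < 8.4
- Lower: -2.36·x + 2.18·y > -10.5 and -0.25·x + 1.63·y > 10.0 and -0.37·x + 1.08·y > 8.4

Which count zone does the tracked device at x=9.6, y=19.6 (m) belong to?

Lower

-2.36·9.6 + 2.18·19.6 = 20.072, which is > -10.5
-0.25·9.6 + 1.63·19.6 = 29.548, which is > 10.0
-0.37·9.6 + 1.08·19.6 = 17.616, which is > 8.4
This sign pattern matches Lower.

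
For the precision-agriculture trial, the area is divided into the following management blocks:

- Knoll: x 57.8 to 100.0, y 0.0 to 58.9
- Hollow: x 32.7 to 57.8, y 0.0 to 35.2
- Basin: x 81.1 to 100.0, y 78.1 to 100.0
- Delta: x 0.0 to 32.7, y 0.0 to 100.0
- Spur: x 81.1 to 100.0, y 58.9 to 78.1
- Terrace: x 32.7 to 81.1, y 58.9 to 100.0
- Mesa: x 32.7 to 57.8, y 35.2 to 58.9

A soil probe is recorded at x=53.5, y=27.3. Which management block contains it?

Hollow

The point has x = 53.5 and y = 27.3.
Only Hollow satisfies 32.7 ≤ x ≤ 57.8 and 0.0 ≤ y ≤ 35.2.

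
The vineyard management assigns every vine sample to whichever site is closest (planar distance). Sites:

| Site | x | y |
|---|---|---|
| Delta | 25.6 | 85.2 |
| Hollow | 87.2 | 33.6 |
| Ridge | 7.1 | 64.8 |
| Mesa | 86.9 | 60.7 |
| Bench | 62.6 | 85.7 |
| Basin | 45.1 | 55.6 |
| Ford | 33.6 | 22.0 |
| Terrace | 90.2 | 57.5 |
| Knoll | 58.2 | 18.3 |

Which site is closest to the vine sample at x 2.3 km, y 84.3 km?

Squared distances to each site:
Delta: 543.700; Hollow: 9778.500; Ridge: 403.290; Mesa: 7714.120; Bench: 3638.050; Basin: 2655.530; Ford: 4860.980; Terrace: 8444.650; Knoll: 7480.810.
Minimum at Ridge.

Ridge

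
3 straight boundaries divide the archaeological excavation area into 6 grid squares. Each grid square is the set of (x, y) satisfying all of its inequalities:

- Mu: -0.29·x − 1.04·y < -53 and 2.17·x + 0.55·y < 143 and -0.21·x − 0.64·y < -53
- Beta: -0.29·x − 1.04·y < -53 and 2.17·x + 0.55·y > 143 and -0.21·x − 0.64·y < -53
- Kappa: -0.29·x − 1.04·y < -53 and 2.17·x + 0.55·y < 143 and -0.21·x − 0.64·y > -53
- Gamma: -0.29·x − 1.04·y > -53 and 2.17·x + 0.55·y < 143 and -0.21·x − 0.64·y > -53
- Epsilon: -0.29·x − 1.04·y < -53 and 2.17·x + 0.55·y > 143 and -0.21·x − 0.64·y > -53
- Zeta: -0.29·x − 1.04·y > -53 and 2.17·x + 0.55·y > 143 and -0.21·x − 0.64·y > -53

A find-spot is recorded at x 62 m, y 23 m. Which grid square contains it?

-0.29·62 − 1.04·23 = -41.900, which is > -53
2.17·62 + 0.55·23 = 147.190, which is > 143
-0.21·62 − 0.64·23 = -27.740, which is > -53
This sign pattern matches Zeta.

Zeta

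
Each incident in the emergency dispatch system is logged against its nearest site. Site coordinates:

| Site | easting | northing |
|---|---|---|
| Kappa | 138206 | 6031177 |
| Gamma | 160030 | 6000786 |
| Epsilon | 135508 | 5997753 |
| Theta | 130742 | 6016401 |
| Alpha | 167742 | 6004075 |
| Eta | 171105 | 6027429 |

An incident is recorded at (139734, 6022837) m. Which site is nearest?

Squared distances to each site:
Kappa: 71890384.000; Gamma: 898174217.000; Epsilon: 647066132.000; Theta: 122278160.000; Alpha: 1136460708.000; Eta: 1005226105.000.
Minimum at Kappa.

Kappa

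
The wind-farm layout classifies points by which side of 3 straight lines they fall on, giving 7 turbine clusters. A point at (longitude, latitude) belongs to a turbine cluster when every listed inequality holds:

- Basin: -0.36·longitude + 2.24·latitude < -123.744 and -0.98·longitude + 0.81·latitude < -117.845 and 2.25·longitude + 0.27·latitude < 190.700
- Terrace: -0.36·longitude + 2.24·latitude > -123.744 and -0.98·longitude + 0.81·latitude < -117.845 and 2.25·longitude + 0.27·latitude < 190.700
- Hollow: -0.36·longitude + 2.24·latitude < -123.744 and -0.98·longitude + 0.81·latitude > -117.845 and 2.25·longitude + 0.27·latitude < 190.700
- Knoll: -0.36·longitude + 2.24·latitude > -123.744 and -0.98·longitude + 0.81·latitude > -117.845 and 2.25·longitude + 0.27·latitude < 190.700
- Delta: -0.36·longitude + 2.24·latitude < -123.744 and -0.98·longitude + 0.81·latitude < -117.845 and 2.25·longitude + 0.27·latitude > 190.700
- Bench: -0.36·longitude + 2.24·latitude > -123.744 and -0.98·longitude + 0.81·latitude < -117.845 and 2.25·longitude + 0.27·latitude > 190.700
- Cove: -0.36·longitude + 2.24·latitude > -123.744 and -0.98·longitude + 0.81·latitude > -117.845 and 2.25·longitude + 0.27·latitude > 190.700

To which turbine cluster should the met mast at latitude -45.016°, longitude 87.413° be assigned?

-0.36·87.413 + 2.24·-45.016 = -132.305, which is < -123.744
-0.98·87.413 + 0.81·-45.016 = -122.128, which is < -117.845
2.25·87.413 + 0.27·-45.016 = 184.525, which is < 190.700
This sign pattern matches Basin.

Basin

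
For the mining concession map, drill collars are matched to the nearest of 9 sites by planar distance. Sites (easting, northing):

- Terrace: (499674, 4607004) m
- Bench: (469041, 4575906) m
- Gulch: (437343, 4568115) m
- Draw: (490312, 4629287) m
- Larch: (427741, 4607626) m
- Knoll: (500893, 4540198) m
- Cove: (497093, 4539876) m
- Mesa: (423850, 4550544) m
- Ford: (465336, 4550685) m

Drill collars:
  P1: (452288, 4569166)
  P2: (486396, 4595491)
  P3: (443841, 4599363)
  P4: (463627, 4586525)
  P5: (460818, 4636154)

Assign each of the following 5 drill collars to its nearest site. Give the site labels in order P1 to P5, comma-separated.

Gulch, Terrace, Larch, Bench, Draw

P1 → Gulch (d²=224457626.00)
P2 → Terrace (d²=308854453.00)
P3 → Larch (d²=327487169.00)
P4 → Bench (d²=142074557.00)
P5 → Draw (d²=917051725.00)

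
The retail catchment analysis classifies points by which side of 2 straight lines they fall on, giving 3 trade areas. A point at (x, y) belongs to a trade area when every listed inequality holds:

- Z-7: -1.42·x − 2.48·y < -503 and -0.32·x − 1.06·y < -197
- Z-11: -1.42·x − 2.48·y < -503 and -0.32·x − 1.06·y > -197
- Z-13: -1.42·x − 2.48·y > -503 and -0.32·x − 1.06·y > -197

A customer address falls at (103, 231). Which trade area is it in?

Z-7

-1.42·103 − 2.48·231 = -719.140, which is < -503
-0.32·103 − 1.06·231 = -277.820, which is < -197
This sign pattern matches Z-7.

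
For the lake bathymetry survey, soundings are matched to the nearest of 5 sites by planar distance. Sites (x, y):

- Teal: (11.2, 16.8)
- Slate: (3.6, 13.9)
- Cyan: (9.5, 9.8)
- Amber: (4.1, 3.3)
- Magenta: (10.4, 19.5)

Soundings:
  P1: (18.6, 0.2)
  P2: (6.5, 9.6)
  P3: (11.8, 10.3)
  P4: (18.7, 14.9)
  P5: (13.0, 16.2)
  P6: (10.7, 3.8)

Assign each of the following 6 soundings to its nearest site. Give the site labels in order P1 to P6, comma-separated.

P1 → Cyan (d²=174.97)
P2 → Cyan (d²=9.04)
P3 → Cyan (d²=5.54)
P4 → Teal (d²=59.86)
P5 → Teal (d²=3.60)
P6 → Cyan (d²=37.44)

Cyan, Cyan, Cyan, Teal, Teal, Cyan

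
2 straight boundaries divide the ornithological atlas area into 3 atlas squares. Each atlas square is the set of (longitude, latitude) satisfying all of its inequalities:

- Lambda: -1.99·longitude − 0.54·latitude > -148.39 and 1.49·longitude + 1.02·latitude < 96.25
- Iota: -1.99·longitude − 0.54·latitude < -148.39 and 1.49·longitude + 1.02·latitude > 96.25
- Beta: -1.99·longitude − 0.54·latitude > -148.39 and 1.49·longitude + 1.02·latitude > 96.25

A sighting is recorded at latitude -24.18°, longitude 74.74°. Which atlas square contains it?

Lambda

-1.99·74.74 − 0.54·-24.18 = -135.675, which is > -148.39
1.49·74.74 + 1.02·-24.18 = 86.699, which is < 96.25
This sign pattern matches Lambda.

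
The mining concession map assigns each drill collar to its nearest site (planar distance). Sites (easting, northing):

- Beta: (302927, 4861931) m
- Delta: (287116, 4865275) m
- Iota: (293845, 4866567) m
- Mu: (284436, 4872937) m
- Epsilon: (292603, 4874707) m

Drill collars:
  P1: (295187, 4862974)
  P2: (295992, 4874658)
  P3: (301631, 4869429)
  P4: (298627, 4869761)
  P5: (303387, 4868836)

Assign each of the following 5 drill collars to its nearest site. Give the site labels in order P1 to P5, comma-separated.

P1 → Iota (d²=14710613.00)
P2 → Epsilon (d²=11487722.00)
P3 → Beta (d²=57899620.00)
P4 → Iota (d²=33069160.00)
P5 → Beta (d²=47890625.00)

Iota, Epsilon, Beta, Iota, Beta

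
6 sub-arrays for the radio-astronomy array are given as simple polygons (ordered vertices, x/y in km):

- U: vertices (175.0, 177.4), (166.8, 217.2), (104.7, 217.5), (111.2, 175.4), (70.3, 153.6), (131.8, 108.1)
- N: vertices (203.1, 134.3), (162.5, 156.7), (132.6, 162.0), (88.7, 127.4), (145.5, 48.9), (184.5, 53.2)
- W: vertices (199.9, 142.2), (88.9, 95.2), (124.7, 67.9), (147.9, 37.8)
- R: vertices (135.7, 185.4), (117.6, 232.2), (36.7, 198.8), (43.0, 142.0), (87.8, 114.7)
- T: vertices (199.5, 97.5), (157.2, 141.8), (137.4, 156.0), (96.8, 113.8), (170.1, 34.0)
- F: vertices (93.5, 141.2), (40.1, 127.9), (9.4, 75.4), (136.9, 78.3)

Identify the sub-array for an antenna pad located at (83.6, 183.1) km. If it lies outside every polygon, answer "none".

R

Cast a ray rightward from (83.6, 183.1). For each polygon, the edges (by vertex number in listed order) whose endpoints lie on opposite sides of y = 183.1, where each meets that height, and whether that is right or left of the point:
U: 1–2 at x≈173.83 (right), 3–4 at x≈110.01 (right) → 2 crossings.
N: no edge straddles that height → 0 crossings.
W: no edge straddles that height → 0 crossings.
R: 3–4 at x≈38.44 (left), 5–1 at x≈134.14 (right) → 1 crossing.
T: no edge straddles that height → 0 crossings.
F: no edge straddles that height → 0 crossings.
Only R has an odd count, so the point is inside R.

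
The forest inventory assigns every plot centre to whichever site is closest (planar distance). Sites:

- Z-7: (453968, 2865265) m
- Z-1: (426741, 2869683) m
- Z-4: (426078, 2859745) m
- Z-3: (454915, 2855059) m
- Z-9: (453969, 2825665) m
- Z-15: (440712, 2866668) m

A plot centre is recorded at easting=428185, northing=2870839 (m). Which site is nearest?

Z-1

Squared distances to each site:
Z-7: 695832565.000; Z-1: 3421472.000; Z-4: 127516285.000; Z-3: 963501300.000; Z-9: 2705504932.000; Z-15: 174322970.000.
Minimum at Z-1.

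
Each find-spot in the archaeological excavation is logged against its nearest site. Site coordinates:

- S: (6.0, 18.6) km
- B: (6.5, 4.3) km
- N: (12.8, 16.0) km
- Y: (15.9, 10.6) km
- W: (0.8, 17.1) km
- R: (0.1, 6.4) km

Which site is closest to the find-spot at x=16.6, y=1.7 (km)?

Y

Squared distances to each site:
S: 397.970; B: 108.770; N: 218.930; Y: 79.700; W: 486.800; R: 294.340.
Minimum at Y.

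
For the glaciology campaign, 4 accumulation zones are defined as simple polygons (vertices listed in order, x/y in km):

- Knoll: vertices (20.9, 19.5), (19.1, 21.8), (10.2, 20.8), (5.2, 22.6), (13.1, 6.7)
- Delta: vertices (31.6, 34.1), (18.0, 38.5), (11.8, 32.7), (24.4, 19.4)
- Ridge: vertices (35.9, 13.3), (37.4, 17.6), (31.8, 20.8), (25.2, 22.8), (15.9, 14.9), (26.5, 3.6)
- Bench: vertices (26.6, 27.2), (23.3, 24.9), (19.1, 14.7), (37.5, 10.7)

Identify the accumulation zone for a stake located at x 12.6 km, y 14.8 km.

Cast a ray rightward from (12.6, 14.8). For each polygon, the edges (by vertex number in listed order) whose endpoints lie on opposite sides of y = 14.8, where each meets that height, and whether that is right or left of the point:
Knoll: 4–5 at x≈9.08 (left), 5–1 at x≈18.04 (right) → 1 crossing.
Delta: no edge straddles that height → 0 crossings.
Ridge: 1–2 at x≈36.42 (right), 5–6 at x≈15.99 (right) → 2 crossings.
Bench: 2–3 at x≈19.14 (right), 4–1 at x≈34.79 (right) → 2 crossings.
Only Knoll has an odd count, so the point is inside Knoll.

Knoll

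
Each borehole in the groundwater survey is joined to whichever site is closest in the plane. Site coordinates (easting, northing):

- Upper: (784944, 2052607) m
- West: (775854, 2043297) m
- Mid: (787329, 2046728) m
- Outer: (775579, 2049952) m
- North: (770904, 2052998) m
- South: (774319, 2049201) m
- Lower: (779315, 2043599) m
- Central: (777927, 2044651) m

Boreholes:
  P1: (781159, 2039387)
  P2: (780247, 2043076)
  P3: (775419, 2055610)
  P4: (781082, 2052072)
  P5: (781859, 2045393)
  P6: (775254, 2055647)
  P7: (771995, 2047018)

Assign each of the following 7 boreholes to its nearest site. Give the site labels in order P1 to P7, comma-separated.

Lower, Lower, North, Upper, Lower, North, South

P1 → Lower (d²=21141280.00)
P2 → Lower (d²=1142153.00)
P3 → North (d²=27207769.00)
P4 → Upper (d²=15201269.00)
P5 → Lower (d²=9690372.00)
P6 → North (d²=25939701.00)
P7 → South (d²=10166465.00)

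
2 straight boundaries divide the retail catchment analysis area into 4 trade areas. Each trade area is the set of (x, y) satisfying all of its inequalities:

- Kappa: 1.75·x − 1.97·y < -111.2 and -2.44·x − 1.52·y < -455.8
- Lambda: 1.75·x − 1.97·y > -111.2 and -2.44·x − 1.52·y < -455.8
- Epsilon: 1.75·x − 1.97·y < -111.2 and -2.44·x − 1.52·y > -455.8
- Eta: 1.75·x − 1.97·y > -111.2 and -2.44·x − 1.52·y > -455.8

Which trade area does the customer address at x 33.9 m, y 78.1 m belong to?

Eta

1.75·33.9 − 1.97·78.1 = -94.532, which is > -111.2
-2.44·33.9 − 1.52·78.1 = -201.428, which is > -455.8
This sign pattern matches Eta.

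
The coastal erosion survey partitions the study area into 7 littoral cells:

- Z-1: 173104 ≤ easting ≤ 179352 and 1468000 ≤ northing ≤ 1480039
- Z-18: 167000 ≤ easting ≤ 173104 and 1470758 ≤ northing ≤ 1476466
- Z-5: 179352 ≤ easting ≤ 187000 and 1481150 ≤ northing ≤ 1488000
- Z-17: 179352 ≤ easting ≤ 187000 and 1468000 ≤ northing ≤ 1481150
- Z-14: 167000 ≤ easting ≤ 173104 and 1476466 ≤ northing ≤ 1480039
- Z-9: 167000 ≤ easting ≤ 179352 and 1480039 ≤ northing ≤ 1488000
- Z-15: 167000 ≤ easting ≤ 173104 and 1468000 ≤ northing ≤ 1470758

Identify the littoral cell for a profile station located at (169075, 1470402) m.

Z-15

The point has easting = 169075 and northing = 1470402.
Only Z-15 satisfies 167000 ≤ easting ≤ 173104 and 1468000 ≤ northing ≤ 1470758.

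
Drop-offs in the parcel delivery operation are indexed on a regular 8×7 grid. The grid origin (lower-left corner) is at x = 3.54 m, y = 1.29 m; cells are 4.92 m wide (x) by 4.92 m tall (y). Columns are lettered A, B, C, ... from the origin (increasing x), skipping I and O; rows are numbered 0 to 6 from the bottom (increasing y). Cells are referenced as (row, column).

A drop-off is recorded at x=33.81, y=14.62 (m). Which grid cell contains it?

(2, G)

Column index: ⌊(33.81 − 3.54) / 4.92⌋ = ⌊6.152⌋ = 6 → column G
Row offset from origin: ⌊(14.62 − 1.29) / 4.92⌋ = ⌊2.709⌋ = 2 → row 2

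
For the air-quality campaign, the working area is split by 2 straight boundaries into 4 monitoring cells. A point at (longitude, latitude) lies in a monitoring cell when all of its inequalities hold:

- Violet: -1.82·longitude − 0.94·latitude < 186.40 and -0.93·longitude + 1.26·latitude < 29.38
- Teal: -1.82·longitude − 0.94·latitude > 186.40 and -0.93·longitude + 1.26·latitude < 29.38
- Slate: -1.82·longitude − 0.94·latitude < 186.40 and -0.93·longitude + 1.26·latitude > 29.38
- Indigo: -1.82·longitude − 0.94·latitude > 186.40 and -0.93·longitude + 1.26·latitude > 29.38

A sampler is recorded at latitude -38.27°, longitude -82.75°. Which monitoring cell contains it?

-1.82·-82.75 − 0.94·-38.27 = 186.579, which is > 186.40
-0.93·-82.75 + 1.26·-38.27 = 28.737, which is < 29.38
This sign pattern matches Teal.

Teal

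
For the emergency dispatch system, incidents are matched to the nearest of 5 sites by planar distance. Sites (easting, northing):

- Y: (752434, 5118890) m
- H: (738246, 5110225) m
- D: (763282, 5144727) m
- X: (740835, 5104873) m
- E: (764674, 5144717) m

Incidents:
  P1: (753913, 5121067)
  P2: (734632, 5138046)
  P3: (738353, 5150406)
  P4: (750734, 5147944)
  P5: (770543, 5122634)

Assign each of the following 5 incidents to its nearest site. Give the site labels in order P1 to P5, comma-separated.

P1 → Y (d²=6926770.00)
P2 → Y (d²=683863540.00)
P3 → D (d²=653706082.00)
P4 → D (d²=167801393.00)
P5 → Y (d²=341953417.00)

Y, Y, D, D, Y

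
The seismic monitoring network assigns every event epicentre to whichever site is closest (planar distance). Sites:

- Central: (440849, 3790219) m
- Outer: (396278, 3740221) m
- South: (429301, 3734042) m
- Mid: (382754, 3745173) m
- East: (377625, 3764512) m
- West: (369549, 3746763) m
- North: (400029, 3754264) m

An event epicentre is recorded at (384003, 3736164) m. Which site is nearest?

Squared distances to each site:
Central: 6153410741.000; Outer: 167134874.000; South: 2056411688.000; Mid: 82722082.000; East: 844287988.000; West: 321256917.000; North: 584442676.000.
Minimum at Mid.

Mid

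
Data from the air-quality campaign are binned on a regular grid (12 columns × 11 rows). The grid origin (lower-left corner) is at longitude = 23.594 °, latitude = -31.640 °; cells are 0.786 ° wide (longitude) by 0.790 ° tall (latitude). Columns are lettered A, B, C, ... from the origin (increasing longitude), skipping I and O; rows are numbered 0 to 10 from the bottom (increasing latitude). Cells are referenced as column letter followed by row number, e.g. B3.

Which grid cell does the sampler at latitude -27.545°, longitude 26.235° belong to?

D5

Column index: ⌊(26.235 − 23.594) / 0.786⌋ = ⌊3.360⌋ = 3 → column D
Row offset from origin: ⌊(-27.545 − -31.640) / 0.790⌋ = ⌊5.184⌋ = 5 → row 5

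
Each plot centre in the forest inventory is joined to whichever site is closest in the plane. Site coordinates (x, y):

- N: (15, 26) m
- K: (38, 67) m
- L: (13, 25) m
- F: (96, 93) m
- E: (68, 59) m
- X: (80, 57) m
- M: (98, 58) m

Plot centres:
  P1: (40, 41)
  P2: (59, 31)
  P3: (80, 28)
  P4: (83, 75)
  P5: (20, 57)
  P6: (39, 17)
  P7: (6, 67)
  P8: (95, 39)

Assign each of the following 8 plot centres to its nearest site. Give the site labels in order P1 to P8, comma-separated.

P1 → K (d²=680.00)
P2 → E (d²=865.00)
P3 → X (d²=841.00)
P4 → X (d²=333.00)
P5 → K (d²=424.00)
P6 → N (d²=657.00)
P7 → K (d²=1024.00)
P8 → M (d²=370.00)

K, E, X, X, K, N, K, M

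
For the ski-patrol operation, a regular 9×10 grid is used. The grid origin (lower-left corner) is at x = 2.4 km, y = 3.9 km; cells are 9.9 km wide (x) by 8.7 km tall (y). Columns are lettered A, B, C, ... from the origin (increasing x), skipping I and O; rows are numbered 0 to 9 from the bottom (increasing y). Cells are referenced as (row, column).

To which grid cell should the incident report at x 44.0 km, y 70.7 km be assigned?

Column index: ⌊(44.0 − 2.4) / 9.9⌋ = ⌊4.202⌋ = 4 → column E
Row offset from origin: ⌊(70.7 − 3.9) / 8.7⌋ = ⌊7.678⌋ = 7 → row 7

(7, E)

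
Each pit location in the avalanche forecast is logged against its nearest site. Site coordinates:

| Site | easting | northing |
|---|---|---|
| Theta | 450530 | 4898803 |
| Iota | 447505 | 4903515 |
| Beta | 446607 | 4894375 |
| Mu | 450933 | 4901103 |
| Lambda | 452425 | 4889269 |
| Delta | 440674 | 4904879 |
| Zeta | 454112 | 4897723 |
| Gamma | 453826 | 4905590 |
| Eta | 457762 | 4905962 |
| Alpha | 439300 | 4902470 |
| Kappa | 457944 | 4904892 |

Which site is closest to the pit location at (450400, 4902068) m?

Mu

Squared distances to each site:
Theta: 10677125.000; Iota: 10474834.000; Beta: 73569098.000; Mu: 1215314.000; Lambda: 167915026.000; Delta: 102496797.000; Zeta: 32657969.000; Gamma: 24141960.000; Eta: 69362280.000; Alpha: 123371604.000; Kappa: 64886912.000.
Minimum at Mu.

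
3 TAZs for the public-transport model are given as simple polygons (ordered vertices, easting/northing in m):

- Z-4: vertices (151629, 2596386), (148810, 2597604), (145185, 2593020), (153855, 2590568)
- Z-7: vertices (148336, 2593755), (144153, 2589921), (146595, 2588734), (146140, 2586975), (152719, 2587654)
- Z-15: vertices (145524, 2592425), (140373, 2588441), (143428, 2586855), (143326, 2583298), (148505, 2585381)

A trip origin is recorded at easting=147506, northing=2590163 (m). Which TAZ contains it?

Z-7

Cast a ray rightward from (147506, 2590163). For each polygon, the edges (by vertex number in listed order) whose endpoints lie on opposite sides of northing = 2590163, where each meets that height, and whether that is right or left of the point:
Z-4: no edge straddles that height → 0 crossings.
Z-7: 1–2 at easting≈144417.0 (left), 5–1 at easting≈150916.5 (right) → 1 crossing.
Z-15: 1–2 at easting≈142599.4 (left), 5–1 at easting≈146481.3 (left) → 0 crossings.
Only Z-7 has an odd count, so the point is inside Z-7.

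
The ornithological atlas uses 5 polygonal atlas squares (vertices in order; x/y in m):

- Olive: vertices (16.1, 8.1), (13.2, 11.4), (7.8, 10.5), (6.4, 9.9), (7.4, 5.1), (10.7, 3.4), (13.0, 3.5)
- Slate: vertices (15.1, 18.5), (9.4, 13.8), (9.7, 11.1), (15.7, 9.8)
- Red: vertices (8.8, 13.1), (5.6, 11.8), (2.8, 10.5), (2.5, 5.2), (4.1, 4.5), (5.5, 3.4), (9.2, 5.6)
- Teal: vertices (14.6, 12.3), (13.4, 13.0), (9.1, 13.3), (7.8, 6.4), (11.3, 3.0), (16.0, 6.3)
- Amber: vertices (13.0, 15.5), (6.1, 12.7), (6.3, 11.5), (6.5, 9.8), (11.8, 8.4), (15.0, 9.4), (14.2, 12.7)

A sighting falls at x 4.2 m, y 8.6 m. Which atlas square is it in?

Red

Cast a ray rightward from (4.2, 8.6). For each polygon, the edges (by vertex number in listed order) whose endpoints lie on opposite sides of y = 8.6, where each meets that height, and whether that is right or left of the point:
Olive: 1–2 at x≈15.66 (right), 4–5 at x≈6.67 (right) → 2 crossings.
Slate: no edge straddles that height → 0 crossings.
Red: 3–4 at x≈2.69 (left), 7–1 at x≈9.04 (right) → 1 crossing.
Teal: 3–4 at x≈8.21 (right), 6–1 at x≈15.46 (right) → 2 crossings.
Amber: 4–5 at x≈11.04 (right), 5–6 at x≈12.44 (right) → 2 crossings.
Only Red has an odd count, so the point is inside Red.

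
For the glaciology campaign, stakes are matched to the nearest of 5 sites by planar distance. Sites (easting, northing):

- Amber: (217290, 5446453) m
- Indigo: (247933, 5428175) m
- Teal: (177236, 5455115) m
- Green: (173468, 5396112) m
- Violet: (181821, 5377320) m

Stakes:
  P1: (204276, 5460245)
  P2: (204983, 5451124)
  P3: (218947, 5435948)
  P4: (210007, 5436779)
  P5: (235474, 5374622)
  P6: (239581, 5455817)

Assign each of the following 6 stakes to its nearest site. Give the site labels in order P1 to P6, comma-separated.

P1 → Amber (d²=359583460.00)
P2 → Amber (d²=173280490.00)
P3 → Amber (d²=113100674.00)
P4 → Amber (d²=146628365.00)
P5 → Violet (d²=2885923613.00)
P6 → Amber (d²=584573177.00)

Amber, Amber, Amber, Amber, Violet, Amber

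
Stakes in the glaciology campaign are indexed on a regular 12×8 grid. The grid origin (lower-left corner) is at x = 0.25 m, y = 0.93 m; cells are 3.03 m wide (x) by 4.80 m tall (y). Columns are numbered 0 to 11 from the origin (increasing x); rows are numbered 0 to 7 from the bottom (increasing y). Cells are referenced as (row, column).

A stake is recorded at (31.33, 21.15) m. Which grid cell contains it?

Column index: ⌊(31.33 − 0.25) / 3.03⌋ = ⌊10.257⌋ = 10
Row offset from origin: ⌊(21.15 − 0.93) / 4.80⌋ = ⌊4.213⌋ = 4 → row 4

(4, 10)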